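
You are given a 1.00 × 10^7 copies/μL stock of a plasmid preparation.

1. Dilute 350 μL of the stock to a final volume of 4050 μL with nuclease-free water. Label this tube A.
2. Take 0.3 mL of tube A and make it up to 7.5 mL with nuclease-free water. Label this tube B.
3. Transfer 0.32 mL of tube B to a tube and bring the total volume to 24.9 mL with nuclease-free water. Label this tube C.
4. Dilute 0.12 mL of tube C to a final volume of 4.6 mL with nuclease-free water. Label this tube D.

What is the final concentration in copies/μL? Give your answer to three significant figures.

Step 1: 350 μL brought to 4050 μL → factor 4050/350 = 11.571
Step 2: 0.3 mL brought to 7.5 mL → factor 7.5/0.3 = 25
Step 3: 0.32 mL brought to 24.9 mL → factor 24.9/0.32 = 77.812
Step 4: 0.12 mL brought to 4.6 mL → factor 4.6/0.12 = 38.333
Overall dilution factor = 11.571 × 25 × 77.812 × 38.333 = 8.6289 × 10^5
Final = 1.00 × 10^7 copies/μL / 8.6289 × 10^5 = 11.6 copies/μL

11.6 copies/μL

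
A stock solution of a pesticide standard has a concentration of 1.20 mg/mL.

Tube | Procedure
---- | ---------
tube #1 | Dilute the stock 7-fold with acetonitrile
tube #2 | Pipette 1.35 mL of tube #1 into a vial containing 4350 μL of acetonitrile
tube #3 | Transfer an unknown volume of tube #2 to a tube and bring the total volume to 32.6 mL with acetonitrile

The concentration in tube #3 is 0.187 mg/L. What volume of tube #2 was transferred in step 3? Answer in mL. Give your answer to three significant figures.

0.150 mL

Step 1: 7-fold → factor 7
Step 2: 1.35 mL + 4350 μL = 5.7 mL total → factor 5.7/1.35 = 4.2222
Step 3: v brought to 32.6 mL → factor = 32.6 mL/v
Product of known-step factors = 29.556
Overall factor = 1.20 mg/mL / (0.187 mg/L) = 6417.1
Step-3 factor = 6417.1 / 29.556 = 217.12
v = 32.6 mL / 217.12 = 0.150 mL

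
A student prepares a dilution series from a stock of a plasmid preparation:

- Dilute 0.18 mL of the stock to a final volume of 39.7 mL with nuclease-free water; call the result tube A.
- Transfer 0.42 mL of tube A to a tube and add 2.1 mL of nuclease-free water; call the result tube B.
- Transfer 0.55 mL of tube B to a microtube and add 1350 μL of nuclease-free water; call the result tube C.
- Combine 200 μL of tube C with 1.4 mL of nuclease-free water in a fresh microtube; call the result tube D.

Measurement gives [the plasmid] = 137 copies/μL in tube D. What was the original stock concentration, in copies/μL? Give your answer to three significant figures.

Step 1: 0.18 mL brought to 39.7 mL → factor 39.7/0.18 = 220.56
Step 2: 0.42 mL + 2.1 mL = 2.52 mL total → factor 2.52/0.42 = 6
Step 3: 0.55 mL + 1350 μL = 1.9 mL total → factor 1.9/0.55 = 3.4545
Step 4: 200 μL + 1.4 mL = 1600 μL total → factor 1600/200 = 8
Overall dilution factor = 220.56 × 6 × 3.4545 × 8 = 36572
Stock = 137 copies/μL × 36572 = 5.01 × 10^6 copies/μL

5.01 × 10^6 copies/μL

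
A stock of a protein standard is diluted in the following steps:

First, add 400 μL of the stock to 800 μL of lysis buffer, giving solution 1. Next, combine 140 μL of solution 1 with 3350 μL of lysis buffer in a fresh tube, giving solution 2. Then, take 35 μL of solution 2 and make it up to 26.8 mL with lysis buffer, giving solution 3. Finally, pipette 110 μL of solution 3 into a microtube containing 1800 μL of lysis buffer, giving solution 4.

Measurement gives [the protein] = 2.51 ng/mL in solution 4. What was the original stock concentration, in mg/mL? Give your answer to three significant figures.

2.50 mg/mL

Step 1: 400 μL + 800 μL = 1200 μL total → factor 1200/400 = 3
Step 2: 140 μL + 3350 μL = 3490 μL total → factor 3490/140 = 24.929
Step 3: 35 μL brought to 26.8 mL → factor 26800/35 = 765.71
Step 4: 110 μL + 1800 μL = 1910 μL total → factor 1910/110 = 17.364
Overall dilution factor = 3 × 24.929 × 765.71 × 17.364 = 9.9432 × 10^5
Stock = 2.51 ng/mL × 9.9432 × 10^5 = 2.496 × 10^6 ng/mL = 2.50 mg/mL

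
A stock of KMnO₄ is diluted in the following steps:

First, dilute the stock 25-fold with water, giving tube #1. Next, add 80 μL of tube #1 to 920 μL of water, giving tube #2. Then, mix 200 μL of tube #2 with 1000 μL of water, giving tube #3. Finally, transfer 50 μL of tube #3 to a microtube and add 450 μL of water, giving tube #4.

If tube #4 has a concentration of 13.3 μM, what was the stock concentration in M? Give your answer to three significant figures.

0.249 M

Step 1: 25-fold → factor 25
Step 2: 80 μL + 920 μL = 1000 μL total → factor 1000/80 = 12.5
Step 3: 200 μL + 1000 μL = 1200 μL total → factor 1200/200 = 6
Step 4: 50 μL + 450 μL = 500 μL total → factor 500/50 = 10
Overall dilution factor = 25 × 12.5 × 6 × 10 = 18750
Stock = 13.3 μM × 18750 = 2.494 × 10^5 μM = 0.249 M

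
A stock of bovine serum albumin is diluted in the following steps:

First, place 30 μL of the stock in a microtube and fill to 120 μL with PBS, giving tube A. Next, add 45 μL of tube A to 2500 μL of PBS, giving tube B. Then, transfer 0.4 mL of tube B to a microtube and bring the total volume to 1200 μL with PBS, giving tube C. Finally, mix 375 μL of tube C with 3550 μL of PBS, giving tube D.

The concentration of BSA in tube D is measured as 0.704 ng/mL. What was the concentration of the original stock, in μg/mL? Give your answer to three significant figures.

Step 1: 30 μL brought to 120 μL → factor 120/30 = 4
Step 2: 45 μL + 2500 μL = 2545 μL total → factor 2545/45 = 56.556
Step 3: 0.4 mL brought to 1200 μL → factor 1.2/0.4 = 3
Step 4: 375 μL + 3550 μL = 3925 μL total → factor 3925/375 = 10.467
Overall dilution factor = 4 × 56.556 × 3 × 10.467 = 7103.4
Stock = 0.704 ng/mL × 7103.4 = 5001 ng/mL = 5.00 μg/mL

5.00 μg/mL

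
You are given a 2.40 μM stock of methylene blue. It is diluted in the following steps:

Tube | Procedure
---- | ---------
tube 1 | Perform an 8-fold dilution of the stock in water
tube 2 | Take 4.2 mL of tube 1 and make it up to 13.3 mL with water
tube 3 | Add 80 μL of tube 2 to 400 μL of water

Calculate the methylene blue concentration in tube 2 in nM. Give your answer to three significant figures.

94.7 nM

Step 1: 8-fold → factor 8
Step 2: 4.2 mL brought to 13.3 mL → factor 13.3/4.2 = 3.1667
Dilution factor through tube 2 = 8 × 3.1667 = 25.333
[tube 2] = 2.40 μM / 25.333 = 0.09474 μM = 94.7 nM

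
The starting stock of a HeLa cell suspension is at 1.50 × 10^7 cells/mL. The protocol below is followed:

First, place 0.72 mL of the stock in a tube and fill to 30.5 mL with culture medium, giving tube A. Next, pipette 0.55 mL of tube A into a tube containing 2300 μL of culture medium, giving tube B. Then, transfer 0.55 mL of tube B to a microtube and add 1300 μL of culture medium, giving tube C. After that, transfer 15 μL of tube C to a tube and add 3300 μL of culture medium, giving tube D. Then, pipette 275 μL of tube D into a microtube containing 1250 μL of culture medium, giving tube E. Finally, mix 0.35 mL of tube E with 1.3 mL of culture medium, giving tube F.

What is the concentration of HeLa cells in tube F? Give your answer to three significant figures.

Step 1: 0.72 mL brought to 30.5 mL → factor 30.5/0.72 = 42.361
Step 2: 0.55 mL + 2300 μL = 2.85 mL total → factor 2.85/0.55 = 5.1818
Step 3: 0.55 mL + 1300 μL = 1.85 mL total → factor 1.85/0.55 = 3.3636
Step 4: 15 μL + 3300 μL = 3315 μL total → factor 3315/15 = 221
Step 5: 275 μL + 1250 μL = 1525 μL total → factor 1525/275 = 5.5455
Step 6: 0.35 mL + 1.3 mL = 1.65 mL total → factor 1.65/0.35 = 4.7143
Overall dilution factor = 42.361 × 5.1818 × 3.3636 × 221 × 5.5455 × 4.7143 = 4.2658 × 10^6
Final = 1.50 × 10^7 cells/mL / 4.2658 × 10^6 = 3.52 cells/mL

3.52 cells/mL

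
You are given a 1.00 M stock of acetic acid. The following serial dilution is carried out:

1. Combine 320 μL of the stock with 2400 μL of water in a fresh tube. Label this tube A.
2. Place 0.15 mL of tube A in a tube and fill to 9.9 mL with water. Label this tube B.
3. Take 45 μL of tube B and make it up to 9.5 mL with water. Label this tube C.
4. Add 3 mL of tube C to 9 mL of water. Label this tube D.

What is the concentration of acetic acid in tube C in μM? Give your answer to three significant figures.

Step 1: 320 μL + 2400 μL = 2720 μL total → factor 2720/320 = 8.5
Step 2: 0.15 mL brought to 9.9 mL → factor 9.9/0.15 = 66
Step 3: 45 μL brought to 9.5 mL → factor 9500/45 = 211.11
Dilution factor through tube C = 8.5 × 66 × 211.11 = 1.1843 × 10^5
[tube C] = 1.00 M / 1.1843 × 10^5 = 8.444 × 10^-6 M = 8.44 μM

8.44 μM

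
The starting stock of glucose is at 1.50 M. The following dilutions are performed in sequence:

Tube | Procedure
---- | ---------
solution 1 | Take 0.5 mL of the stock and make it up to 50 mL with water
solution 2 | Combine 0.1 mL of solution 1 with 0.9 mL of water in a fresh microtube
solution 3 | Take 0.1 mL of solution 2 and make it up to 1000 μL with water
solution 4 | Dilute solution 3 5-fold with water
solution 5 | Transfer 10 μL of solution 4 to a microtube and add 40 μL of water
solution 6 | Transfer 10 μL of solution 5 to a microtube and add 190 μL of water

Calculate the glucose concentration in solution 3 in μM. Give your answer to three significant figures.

150 μM

Step 1: 0.5 mL brought to 50 mL → factor 50/0.5 = 100
Step 2: 0.1 mL + 0.9 mL = 1 mL total → factor 1/0.1 = 10
Step 3: 0.1 mL brought to 1000 μL → factor 1/0.1 = 10
Dilution factor through solution 3 = 100 × 10 × 10 = 10000
[solution 3] = 1.50 M / 10000 = 0.0001500 M = 150 μM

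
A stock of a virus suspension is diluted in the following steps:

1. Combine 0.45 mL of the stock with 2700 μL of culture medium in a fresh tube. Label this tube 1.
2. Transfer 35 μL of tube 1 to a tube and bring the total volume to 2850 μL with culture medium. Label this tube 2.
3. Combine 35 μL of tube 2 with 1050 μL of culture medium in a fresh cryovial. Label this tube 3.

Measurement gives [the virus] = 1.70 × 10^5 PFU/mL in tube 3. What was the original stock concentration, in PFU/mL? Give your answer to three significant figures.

Step 1: 0.45 mL + 2700 μL = 3.15 mL total → factor 3.15/0.45 = 7
Step 2: 35 μL brought to 2850 μL → factor 2850/35 = 81.429
Step 3: 35 μL + 1050 μL = 1085 μL total → factor 1085/35 = 31
Overall dilution factor = 7 × 81.429 × 31 = 17670
Stock = 1.70 × 10^5 PFU/mL × 17670 = 3.00 × 10^9 PFU/mL

3.00 × 10^9 PFU/mL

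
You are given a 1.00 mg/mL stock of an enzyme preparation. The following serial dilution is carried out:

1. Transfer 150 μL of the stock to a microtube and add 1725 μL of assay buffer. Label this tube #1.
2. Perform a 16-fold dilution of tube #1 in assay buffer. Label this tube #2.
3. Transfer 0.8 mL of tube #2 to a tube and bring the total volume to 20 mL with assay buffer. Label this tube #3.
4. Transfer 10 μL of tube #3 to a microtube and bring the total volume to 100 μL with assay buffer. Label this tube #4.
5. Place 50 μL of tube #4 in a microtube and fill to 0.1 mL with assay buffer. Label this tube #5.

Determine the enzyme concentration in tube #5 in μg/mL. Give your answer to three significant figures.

0.0100 μg/mL

Step 1: 150 μL + 1725 μL = 1875 μL total → factor 1875/150 = 12.5
Step 2: 16-fold → factor 16
Step 3: 0.8 mL brought to 20 mL → factor 20/0.8 = 25
Step 4: 10 μL brought to 100 μL → factor 100/10 = 10
Step 5: 50 μL brought to 0.1 mL → factor 100/50 = 2
Overall dilution factor = 12.5 × 16 × 25 × 10 × 2 = 1 × 10^5
Final = 1.00 mg/mL / 1 × 10^5 = 1.000 × 10^-5 mg/mL = 0.0100 μg/mL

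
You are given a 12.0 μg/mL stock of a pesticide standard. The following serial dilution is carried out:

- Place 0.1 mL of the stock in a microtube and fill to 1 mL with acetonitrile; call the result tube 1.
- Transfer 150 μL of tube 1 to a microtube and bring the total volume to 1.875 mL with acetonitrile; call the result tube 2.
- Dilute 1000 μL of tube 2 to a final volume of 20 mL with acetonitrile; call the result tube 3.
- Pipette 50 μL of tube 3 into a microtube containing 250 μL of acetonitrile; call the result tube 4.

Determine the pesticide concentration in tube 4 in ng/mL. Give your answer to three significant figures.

Step 1: 0.1 mL brought to 1 mL → factor 1/0.1 = 10
Step 2: 150 μL brought to 1.875 mL → factor 1875/150 = 12.5
Step 3: 1000 μL brought to 20 mL → factor 20000/1000 = 20
Step 4: 50 μL + 250 μL = 300 μL total → factor 300/50 = 6
Overall dilution factor = 10 × 12.5 × 20 × 6 = 15000
Final = 12.0 μg/mL / 15000 = 0.0008000 μg/mL = 0.800 ng/mL

0.800 ng/mL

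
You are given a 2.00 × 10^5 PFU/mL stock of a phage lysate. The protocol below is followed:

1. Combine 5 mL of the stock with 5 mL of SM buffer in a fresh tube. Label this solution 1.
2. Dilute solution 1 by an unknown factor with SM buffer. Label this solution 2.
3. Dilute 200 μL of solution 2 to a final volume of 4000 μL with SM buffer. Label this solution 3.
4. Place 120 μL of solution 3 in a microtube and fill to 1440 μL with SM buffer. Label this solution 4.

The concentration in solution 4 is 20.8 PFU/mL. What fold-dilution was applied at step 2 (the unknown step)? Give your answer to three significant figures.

20.0-fold

Step 1: 5 mL + 5 mL = 10 mL total → factor 10/5 = 2
Step 2: unknown factor x
Step 3: 200 μL brought to 4000 μL → factor 4000/200 = 20
Step 4: 120 μL brought to 1440 μL → factor 1440/120 = 12
Product of known-step factors = 480
Overall factor = 2.00 × 10^5 PFU/mL / (20.8 PFU/mL) = 9615.4
x = 9615.4 / 480 = 20.0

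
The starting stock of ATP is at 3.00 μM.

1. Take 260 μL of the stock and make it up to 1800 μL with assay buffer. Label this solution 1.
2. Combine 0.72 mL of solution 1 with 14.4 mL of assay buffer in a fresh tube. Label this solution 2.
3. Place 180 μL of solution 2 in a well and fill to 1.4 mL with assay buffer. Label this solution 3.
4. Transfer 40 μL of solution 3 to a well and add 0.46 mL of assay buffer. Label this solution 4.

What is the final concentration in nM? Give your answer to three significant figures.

Step 1: 260 μL brought to 1800 μL → factor 1800/260 = 6.9231
Step 2: 0.72 mL + 14.4 mL = 15.12 mL total → factor 15.12/0.72 = 21
Step 3: 180 μL brought to 1.4 mL → factor 1400/180 = 7.7778
Step 4: 40 μL + 0.46 mL = 500 μL total → factor 500/40 = 12.5
Overall dilution factor = 6.9231 × 21 × 7.7778 × 12.5 = 14135
Final = 3.00 μM / 14135 = 0.0002122 μM = 0.212 nM

0.212 nM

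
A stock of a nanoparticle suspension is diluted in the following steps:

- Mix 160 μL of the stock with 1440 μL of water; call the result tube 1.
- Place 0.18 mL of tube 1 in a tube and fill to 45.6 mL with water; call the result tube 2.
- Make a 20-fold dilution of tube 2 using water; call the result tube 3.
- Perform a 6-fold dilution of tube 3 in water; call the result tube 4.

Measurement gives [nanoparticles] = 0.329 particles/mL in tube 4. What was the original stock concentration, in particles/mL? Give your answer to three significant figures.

Step 1: 160 μL + 1440 μL = 1600 μL total → factor 1600/160 = 10
Step 2: 0.18 mL brought to 45.6 mL → factor 45.6/0.18 = 253.33
Step 3: 20-fold → factor 20
Step 4: 6-fold → factor 6
Overall dilution factor = 10 × 253.33 × 20 × 6 = 3.04 × 10^5
Stock = 0.329 particles/mL × 3.04 × 10^5 = 1.00 × 10^5 particles/mL

1.00 × 10^5 particles/mL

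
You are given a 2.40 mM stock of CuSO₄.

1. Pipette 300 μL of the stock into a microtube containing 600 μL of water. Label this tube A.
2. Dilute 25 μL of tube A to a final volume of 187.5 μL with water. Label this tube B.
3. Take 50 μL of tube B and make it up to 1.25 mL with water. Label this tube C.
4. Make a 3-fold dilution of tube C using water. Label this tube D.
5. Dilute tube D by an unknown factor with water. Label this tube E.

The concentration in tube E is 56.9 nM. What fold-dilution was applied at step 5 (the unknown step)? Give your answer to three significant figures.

25.0-fold

Step 1: 300 μL + 600 μL = 900 μL total → factor 900/300 = 3
Step 2: 25 μL brought to 187.5 μL → factor 187.5/25 = 7.5
Step 3: 50 μL brought to 1.25 mL → factor 1250/50 = 25
Step 4: 3-fold → factor 3
Step 5: unknown factor x
Product of known-step factors = 1687.5
Overall factor = 2.40 mM / (56.9 nM) = 42179
x = 42179 / 1687.5 = 25.0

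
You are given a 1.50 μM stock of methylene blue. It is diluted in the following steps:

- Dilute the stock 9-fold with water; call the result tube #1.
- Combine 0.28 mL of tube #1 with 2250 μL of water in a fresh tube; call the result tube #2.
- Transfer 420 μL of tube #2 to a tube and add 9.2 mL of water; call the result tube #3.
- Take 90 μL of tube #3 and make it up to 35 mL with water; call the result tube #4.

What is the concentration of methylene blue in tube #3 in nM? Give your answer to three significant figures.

Step 1: 9-fold → factor 9
Step 2: 0.28 mL + 2250 μL = 2.53 mL total → factor 2.53/0.28 = 9.0357
Step 3: 420 μL + 9.2 mL = 9620 μL total → factor 9620/420 = 22.905
Dilution factor through tube #3 = 9 × 9.0357 × 22.905 = 1862.6
[tube #3] = 1.50 μM / 1862.6 = 0.0008053 μM = 0.805 nM

0.805 nM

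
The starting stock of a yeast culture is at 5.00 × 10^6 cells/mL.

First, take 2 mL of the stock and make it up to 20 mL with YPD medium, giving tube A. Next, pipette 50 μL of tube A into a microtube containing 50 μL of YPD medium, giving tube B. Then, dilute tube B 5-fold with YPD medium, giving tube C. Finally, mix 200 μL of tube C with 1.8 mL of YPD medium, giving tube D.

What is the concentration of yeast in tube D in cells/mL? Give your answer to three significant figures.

5.00 × 10^3 cells/mL

Step 1: 2 mL brought to 20 mL → factor 20/2 = 10
Step 2: 50 μL + 50 μL = 100 μL total → factor 100/50 = 2
Step 3: 5-fold → factor 5
Step 4: 200 μL + 1.8 mL = 2000 μL total → factor 2000/200 = 10
Overall dilution factor = 10 × 2 × 5 × 10 = 1000
Final = 5.00 × 10^6 cells/mL / 1000 = 5.00 × 10^3 cells/mL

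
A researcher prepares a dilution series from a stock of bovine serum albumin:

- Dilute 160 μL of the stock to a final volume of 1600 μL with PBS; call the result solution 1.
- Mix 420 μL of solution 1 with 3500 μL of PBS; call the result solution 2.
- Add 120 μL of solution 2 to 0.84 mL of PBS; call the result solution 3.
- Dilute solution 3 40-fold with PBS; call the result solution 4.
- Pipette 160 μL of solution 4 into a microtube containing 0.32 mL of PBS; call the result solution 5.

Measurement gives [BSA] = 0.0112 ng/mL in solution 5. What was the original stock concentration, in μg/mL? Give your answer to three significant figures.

Step 1: 160 μL brought to 1600 μL → factor 1600/160 = 10
Step 2: 420 μL + 3500 μL = 3920 μL total → factor 3920/420 = 9.3333
Step 3: 120 μL + 0.84 mL = 960 μL total → factor 960/120 = 8
Step 4: 40-fold → factor 40
Step 5: 160 μL + 0.32 mL = 480 μL total → factor 480/160 = 3
Overall dilution factor = 10 × 9.3333 × 8 × 40 × 3 = 89600
Stock = 0.0112 ng/mL × 89600 = 1004 ng/mL = 1.00 μg/mL

1.00 μg/mL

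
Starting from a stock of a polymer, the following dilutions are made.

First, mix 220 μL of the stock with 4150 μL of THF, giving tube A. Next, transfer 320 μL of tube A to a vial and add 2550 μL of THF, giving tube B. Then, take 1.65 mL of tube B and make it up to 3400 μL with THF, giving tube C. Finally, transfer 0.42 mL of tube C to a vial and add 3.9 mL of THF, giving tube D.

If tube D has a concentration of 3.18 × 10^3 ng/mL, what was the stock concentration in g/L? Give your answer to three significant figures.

Step 1: 220 μL + 4150 μL = 4370 μL total → factor 4370/220 = 19.864
Step 2: 320 μL + 2550 μL = 2870 μL total → factor 2870/320 = 8.9688
Step 3: 1.65 mL brought to 3400 μL → factor 3.4/1.65 = 2.0606
Step 4: 0.42 mL + 3.9 mL = 4.32 mL total → factor 4.32/0.42 = 10.286
Overall dilution factor = 19.864 × 8.9688 × 2.0606 × 10.286 = 3775.9
Stock = 3.18 × 10^3 ng/mL × 3775.9 = 1.201 × 10^7 ng/mL = 12.0 g/L

12.0 g/L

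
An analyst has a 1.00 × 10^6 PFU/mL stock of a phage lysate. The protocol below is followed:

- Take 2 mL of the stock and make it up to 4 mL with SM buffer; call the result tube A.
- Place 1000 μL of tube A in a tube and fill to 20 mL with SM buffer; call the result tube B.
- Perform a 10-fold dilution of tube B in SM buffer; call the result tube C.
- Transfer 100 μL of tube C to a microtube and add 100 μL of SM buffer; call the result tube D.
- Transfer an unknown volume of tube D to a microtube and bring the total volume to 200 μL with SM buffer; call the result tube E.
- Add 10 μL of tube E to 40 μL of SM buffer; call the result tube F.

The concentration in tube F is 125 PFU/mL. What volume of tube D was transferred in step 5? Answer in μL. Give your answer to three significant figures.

Step 1: 2 mL brought to 4 mL → factor 4/2 = 2
Step 2: 1000 μL brought to 20 mL → factor 20000/1000 = 20
Step 3: 10-fold → factor 10
Step 4: 100 μL + 100 μL = 200 μL total → factor 200/100 = 2
Step 5: v brought to 200 μL → factor = 200 μL/v
Step 6: 10 μL + 40 μL = 50 μL total → factor 50/10 = 5
Product of known-step factors = 4000
Overall factor = 1.00 × 10^6 PFU/mL / (125 PFU/mL) = 8000
Step-5 factor = 8000 / 4000 = 2
v = 200 μL / 2 = 100 μL

100 μL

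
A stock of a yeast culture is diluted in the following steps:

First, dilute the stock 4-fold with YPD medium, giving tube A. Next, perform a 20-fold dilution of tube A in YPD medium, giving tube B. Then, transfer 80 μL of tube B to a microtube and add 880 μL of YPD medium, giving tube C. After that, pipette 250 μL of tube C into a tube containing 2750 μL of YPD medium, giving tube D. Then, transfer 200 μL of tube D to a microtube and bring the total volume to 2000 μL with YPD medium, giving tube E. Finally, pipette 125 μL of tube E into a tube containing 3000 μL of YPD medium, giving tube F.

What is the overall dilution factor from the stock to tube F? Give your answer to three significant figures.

2.88 × 10^6

Step 1: 4-fold → factor 4
Step 2: 20-fold → factor 20
Step 3: 80 μL + 880 μL = 960 μL total → factor 960/80 = 12
Step 4: 250 μL + 2750 μL = 3000 μL total → factor 3000/250 = 12
Step 5: 200 μL brought to 2000 μL → factor 2000/200 = 10
Step 6: 125 μL + 3000 μL = 3125 μL total → factor 3125/125 = 25
Overall dilution factor = 4 × 20 × 12 × 12 × 10 × 25 = 2.88 × 10^6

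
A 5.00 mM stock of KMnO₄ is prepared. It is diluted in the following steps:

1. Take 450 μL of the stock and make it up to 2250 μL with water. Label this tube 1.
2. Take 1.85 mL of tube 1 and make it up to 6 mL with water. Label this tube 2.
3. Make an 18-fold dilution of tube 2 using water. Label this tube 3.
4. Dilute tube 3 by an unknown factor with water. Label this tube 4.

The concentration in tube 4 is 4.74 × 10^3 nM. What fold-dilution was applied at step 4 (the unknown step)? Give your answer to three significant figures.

3.61-fold

Step 1: 450 μL brought to 2250 μL → factor 2250/450 = 5
Step 2: 1.85 mL brought to 6 mL → factor 6/1.85 = 3.2432
Step 3: 18-fold → factor 18
Step 4: unknown factor x
Product of known-step factors = 291.89
Overall factor = 5.00 mM / (4.74 × 10^3 nM) = 1054.9
x = 1054.9 / 291.89 = 3.61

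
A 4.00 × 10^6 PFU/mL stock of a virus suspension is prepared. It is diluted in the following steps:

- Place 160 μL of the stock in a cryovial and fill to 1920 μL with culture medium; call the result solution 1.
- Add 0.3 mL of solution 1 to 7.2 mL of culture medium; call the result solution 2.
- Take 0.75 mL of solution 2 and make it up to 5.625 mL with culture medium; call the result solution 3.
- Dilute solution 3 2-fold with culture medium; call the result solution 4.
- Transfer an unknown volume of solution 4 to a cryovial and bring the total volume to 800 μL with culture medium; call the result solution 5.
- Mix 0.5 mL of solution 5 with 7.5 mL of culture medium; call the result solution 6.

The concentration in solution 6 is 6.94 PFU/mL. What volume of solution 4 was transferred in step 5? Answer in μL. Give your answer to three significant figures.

99.9 μL

Step 1: 160 μL brought to 1920 μL → factor 1920/160 = 12
Step 2: 0.3 mL + 7.2 mL = 7.5 mL total → factor 7.5/0.3 = 25
Step 3: 0.75 mL brought to 5.625 mL → factor 5.625/0.75 = 7.5
Step 4: 2-fold → factor 2
Step 5: v brought to 800 μL → factor = 800 μL/v
Step 6: 0.5 mL + 7.5 mL = 8 mL total → factor 8/0.5 = 16
Product of known-step factors = 72000
Overall factor = 4.00 × 10^6 PFU/mL / (6.94 PFU/mL) = 5.7637 × 10^5
Step-5 factor = 5.7637 × 10^5 / 72000 = 8.0051
v = 800 μL / 8.0051 = 99.9 μL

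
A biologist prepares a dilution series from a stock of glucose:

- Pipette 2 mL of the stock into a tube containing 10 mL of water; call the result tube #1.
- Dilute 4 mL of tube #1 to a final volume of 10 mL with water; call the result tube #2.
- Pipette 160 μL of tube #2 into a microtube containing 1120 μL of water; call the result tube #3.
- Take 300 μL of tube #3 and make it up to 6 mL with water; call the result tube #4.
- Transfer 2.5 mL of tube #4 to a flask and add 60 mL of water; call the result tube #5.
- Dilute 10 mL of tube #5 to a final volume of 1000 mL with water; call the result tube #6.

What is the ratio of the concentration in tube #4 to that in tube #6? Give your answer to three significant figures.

Step 1: 2 mL + 10 mL = 12 mL total → factor 12/2 = 6
Step 2: 4 mL brought to 10 mL → factor 10/4 = 2.5
Step 3: 160 μL + 1120 μL = 1280 μL total → factor 1280/160 = 8
Step 4: 300 μL brought to 6 mL → factor 6000/300 = 20
Step 5: 2.5 mL + 60 mL = 62.5 mL total → factor 62.5/2.5 = 25
Step 6: 10 mL brought to 1000 mL → factor 1000/10 = 100
Dilution factor to tube #4 = 2400; to tube #6 = 6 × 10^6
[tube #4]/[tube #6] = (factor to tube #6)/(factor to tube #4) = 6 × 10^6/2400 = 2.50 × 10^3

2.50 × 10^3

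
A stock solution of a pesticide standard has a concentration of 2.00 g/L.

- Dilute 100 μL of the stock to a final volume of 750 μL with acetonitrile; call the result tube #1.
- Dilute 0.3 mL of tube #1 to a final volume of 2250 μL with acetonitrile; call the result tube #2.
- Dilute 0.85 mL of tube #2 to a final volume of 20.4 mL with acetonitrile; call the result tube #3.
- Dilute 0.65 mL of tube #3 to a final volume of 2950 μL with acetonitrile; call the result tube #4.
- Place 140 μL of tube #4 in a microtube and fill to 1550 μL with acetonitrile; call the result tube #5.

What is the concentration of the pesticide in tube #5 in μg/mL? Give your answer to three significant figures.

Step 1: 100 μL brought to 750 μL → factor 750/100 = 7.5
Step 2: 0.3 mL brought to 2250 μL → factor 2.25/0.3 = 7.5
Step 3: 0.85 mL brought to 20.4 mL → factor 20.4/0.85 = 24
Step 4: 0.65 mL brought to 2950 μL → factor 2.95/0.65 = 4.5385
Step 5: 140 μL brought to 1550 μL → factor 1550/140 = 11.071
Overall dilution factor = 7.5 × 7.5 × 24 × 4.5385 × 11.071 = 67834
Final = 2.00 g/L / 67834 = 2.948 × 10^-5 g/L = 0.0295 μg/mL

0.0295 μg/mL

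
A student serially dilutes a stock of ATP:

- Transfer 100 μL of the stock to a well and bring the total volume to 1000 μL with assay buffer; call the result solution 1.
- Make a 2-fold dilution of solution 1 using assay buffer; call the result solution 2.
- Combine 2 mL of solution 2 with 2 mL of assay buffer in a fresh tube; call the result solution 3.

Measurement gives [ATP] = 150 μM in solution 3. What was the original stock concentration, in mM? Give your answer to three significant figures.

Step 1: 100 μL brought to 1000 μL → factor 1000/100 = 10
Step 2: 2-fold → factor 2
Step 3: 2 mL + 2 mL = 4 mL total → factor 4/2 = 2
Overall dilution factor = 10 × 2 × 2 = 40
Stock = 150 μM × 40 = 6000 μM = 6.00 mM

6.00 mM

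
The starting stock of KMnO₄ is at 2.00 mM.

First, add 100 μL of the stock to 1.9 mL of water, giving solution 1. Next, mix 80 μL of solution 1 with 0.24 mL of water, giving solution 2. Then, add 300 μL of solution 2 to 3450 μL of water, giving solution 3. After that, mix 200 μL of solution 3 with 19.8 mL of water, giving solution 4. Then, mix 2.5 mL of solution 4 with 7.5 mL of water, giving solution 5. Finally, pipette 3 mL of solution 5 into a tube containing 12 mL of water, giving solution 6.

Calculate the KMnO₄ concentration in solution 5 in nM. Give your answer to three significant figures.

5.00 nM

Step 1: 100 μL + 1.9 mL = 2000 μL total → factor 2000/100 = 20
Step 2: 80 μL + 0.24 mL = 320 μL total → factor 320/80 = 4
Step 3: 300 μL + 3450 μL = 3750 μL total → factor 3750/300 = 12.5
Step 4: 200 μL + 19.8 mL = 20000 μL total → factor 20000/200 = 100
Step 5: 2.5 mL + 7.5 mL = 10 mL total → factor 10/2.5 = 4
Dilution factor through solution 5 = 20 × 4 × 12.5 × 100 × 4 = 4 × 10^5
[solution 5] = 2.00 mM / 4 × 10^5 = 5.000 × 10^-6 mM = 5.00 nM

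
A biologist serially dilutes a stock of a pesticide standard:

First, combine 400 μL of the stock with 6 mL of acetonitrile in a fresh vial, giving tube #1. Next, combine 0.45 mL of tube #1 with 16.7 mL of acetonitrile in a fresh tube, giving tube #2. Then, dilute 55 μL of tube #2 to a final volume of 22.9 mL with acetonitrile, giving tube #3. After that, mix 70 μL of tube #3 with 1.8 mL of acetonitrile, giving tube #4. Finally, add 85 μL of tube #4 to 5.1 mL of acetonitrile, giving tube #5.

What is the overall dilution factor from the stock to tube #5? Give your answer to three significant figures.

Step 1: 400 μL + 6 mL = 6400 μL total → factor 6400/400 = 16
Step 2: 0.45 mL + 16.7 mL = 17.15 mL total → factor 17.15/0.45 = 38.111
Step 3: 55 μL brought to 22.9 mL → factor 22900/55 = 416.36
Step 4: 70 μL + 1.8 mL = 1870 μL total → factor 1870/70 = 26.714
Step 5: 85 μL + 5.1 mL = 5185 μL total → factor 5185/85 = 61
Overall dilution factor = 16 × 38.111 × 416.36 × 26.714 × 61 = 4.1373 × 10^8

4.14 × 10^8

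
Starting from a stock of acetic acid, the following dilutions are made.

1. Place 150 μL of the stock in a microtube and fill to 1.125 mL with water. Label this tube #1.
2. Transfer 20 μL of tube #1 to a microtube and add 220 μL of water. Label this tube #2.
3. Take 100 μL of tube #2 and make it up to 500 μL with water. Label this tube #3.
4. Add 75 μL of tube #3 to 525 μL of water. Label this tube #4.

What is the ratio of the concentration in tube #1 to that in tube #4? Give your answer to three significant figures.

480

Step 1: 150 μL brought to 1.125 mL → factor 1125/150 = 7.5
Step 2: 20 μL + 220 μL = 240 μL total → factor 240/20 = 12
Step 3: 100 μL brought to 500 μL → factor 500/100 = 5
Step 4: 75 μL + 525 μL = 600 μL total → factor 600/75 = 8
Dilution factor to tube #1 = 7.5; to tube #4 = 3600
[tube #1]/[tube #4] = (factor to tube #4)/(factor to tube #1) = 3600/7.5 = 480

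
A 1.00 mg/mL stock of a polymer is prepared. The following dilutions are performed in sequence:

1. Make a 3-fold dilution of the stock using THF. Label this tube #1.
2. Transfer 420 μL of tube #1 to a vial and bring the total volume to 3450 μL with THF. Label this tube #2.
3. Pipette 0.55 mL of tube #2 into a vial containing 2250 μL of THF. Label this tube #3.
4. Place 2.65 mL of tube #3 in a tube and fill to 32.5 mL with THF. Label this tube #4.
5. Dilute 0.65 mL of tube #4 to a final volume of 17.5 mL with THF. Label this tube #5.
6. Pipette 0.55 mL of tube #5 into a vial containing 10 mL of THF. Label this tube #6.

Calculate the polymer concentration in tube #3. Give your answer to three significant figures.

0.00797 mg/mL

Step 1: 3-fold → factor 3
Step 2: 420 μL brought to 3450 μL → factor 3450/420 = 8.2143
Step 3: 0.55 mL + 2250 μL = 2.8 mL total → factor 2.8/0.55 = 5.0909
Dilution factor through tube #3 = 3 × 8.2143 × 5.0909 = 125.45
[tube #3] = 1.00 mg/mL / 125.45 = 0.00797 mg/mL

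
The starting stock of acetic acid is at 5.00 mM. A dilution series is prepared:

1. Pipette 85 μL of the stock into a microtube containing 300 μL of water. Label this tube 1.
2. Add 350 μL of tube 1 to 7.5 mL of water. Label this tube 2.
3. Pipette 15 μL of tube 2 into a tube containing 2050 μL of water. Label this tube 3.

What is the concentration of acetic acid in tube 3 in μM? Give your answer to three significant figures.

Step 1: 85 μL + 300 μL = 385 μL total → factor 385/85 = 4.5294
Step 2: 350 μL + 7.5 mL = 7850 μL total → factor 7850/350 = 22.429
Step 3: 15 μL + 2050 μL = 2065 μL total → factor 2065/15 = 137.67
Overall dilution factor = 4.5294 × 22.429 × 137.67 = 13985
Final = 5.00 mM / 13985 = 0.0003575 mM = 0.358 μM

0.358 μM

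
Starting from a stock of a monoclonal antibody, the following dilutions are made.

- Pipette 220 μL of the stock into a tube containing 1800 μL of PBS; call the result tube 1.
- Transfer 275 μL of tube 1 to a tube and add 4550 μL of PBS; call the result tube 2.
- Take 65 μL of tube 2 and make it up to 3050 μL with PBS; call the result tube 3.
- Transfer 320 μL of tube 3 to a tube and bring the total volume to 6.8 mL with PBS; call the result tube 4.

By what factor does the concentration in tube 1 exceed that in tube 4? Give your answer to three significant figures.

1.75 × 10^4

Step 1: 220 μL + 1800 μL = 2020 μL total → factor 2020/220 = 9.1818
Step 2: 275 μL + 4550 μL = 4825 μL total → factor 4825/275 = 17.545
Step 3: 65 μL brought to 3050 μL → factor 3050/65 = 46.923
Step 4: 320 μL brought to 6.8 mL → factor 6800/320 = 21.25
Dilution factor to tube 1 = 9.1818; to tube 4 = 1.6063 × 10^5
[tube 1]/[tube 4] = (factor to tube 4)/(factor to tube 1) = 1.6063 × 10^5/9.1818 = 1.75 × 10^4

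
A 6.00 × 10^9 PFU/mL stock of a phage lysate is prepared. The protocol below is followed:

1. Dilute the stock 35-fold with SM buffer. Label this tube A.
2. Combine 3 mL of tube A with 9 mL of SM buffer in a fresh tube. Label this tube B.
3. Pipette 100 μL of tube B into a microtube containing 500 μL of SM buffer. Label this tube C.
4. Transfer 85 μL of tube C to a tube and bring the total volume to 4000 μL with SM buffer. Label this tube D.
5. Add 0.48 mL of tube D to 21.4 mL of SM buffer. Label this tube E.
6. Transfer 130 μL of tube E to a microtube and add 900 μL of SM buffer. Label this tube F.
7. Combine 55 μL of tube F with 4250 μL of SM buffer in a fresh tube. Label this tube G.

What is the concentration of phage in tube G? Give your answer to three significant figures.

5.37 PFU/mL

Step 1: 35-fold → factor 35
Step 2: 3 mL + 9 mL = 12 mL total → factor 12/3 = 4
Step 3: 100 μL + 500 μL = 600 μL total → factor 600/100 = 6
Step 4: 85 μL brought to 4000 μL → factor 4000/85 = 47.059
Step 5: 0.48 mL + 21.4 mL = 21.88 mL total → factor 21.88/0.48 = 45.583
Step 6: 130 μL + 900 μL = 1030 μL total → factor 1030/130 = 7.9231
Step 7: 55 μL + 4250 μL = 4305 μL total → factor 4305/55 = 78.273
Overall dilution factor = 35 × 4 × 6 × 47.059 × 45.583 × 7.9231 × 78.273 = 1.1175 × 10^9
Final = 6.00 × 10^9 PFU/mL / 1.1175 × 10^9 = 5.37 PFU/mL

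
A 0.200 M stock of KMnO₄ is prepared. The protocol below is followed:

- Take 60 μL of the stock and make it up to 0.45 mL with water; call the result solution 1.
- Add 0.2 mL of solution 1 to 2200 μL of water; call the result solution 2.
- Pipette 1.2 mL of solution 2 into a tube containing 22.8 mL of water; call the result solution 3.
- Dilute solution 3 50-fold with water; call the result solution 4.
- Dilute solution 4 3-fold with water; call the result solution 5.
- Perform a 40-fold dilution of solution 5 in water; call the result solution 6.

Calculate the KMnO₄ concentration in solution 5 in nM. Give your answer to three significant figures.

Step 1: 60 μL brought to 0.45 mL → factor 450/60 = 7.5
Step 2: 0.2 mL + 2200 μL = 2.4 mL total → factor 2.4/0.2 = 12
Step 3: 1.2 mL + 22.8 mL = 24 mL total → factor 24/1.2 = 20
Step 4: 50-fold → factor 50
Step 5: 3-fold → factor 3
Dilution factor through solution 5 = 7.5 × 12 × 20 × 50 × 3 = 2.7 × 10^5
[solution 5] = 0.200 M / 2.7 × 10^5 = 7.407 × 10^-7 M = 741 nM

741 nM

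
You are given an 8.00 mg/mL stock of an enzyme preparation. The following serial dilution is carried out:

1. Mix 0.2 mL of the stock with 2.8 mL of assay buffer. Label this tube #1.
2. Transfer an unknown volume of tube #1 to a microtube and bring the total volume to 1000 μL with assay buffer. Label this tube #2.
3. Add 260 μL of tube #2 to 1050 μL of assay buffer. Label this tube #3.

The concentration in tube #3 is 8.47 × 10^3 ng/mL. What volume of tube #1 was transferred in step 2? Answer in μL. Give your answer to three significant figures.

Step 1: 0.2 mL + 2.8 mL = 3 mL total → factor 3/0.2 = 15
Step 2: v brought to 1000 μL → factor = 1000 μL/v
Step 3: 260 μL + 1050 μL = 1310 μL total → factor 1310/260 = 5.0385
Product of known-step factors = 75.577
Overall factor = 8.00 mg/mL / (8.47 × 10^3 ng/mL) = 944.51
Step-2 factor = 944.51 / 75.577 = 12.497
v = 1000 μL / 12.497 = 80.0 μL

80.0 μL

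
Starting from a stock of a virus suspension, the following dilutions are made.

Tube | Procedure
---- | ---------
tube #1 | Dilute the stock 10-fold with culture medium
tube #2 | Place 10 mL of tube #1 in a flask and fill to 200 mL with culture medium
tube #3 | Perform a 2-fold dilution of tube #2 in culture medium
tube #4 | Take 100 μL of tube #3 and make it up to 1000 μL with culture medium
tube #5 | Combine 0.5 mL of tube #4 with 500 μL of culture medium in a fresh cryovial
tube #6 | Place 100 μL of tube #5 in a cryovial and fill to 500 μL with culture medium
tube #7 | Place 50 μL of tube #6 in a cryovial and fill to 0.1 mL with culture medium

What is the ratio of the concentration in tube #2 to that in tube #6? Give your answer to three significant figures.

Step 1: 10-fold → factor 10
Step 2: 10 mL brought to 200 mL → factor 200/10 = 20
Step 3: 2-fold → factor 2
Step 4: 100 μL brought to 1000 μL → factor 1000/100 = 10
Step 5: 0.5 mL + 500 μL = 1 mL total → factor 1/0.5 = 2
Step 6: 100 μL brought to 500 μL → factor 500/100 = 5
Dilution factor to tube #2 = 200; to tube #6 = 40000
[tube #2]/[tube #6] = (factor to tube #6)/(factor to tube #2) = 40000/200 = 200

200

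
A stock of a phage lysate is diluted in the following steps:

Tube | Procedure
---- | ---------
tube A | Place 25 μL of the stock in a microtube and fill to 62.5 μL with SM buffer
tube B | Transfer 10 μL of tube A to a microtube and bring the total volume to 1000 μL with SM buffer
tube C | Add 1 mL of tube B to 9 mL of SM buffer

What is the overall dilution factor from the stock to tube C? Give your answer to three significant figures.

Step 1: 25 μL brought to 62.5 μL → factor 62.5/25 = 2.5
Step 2: 10 μL brought to 1000 μL → factor 1000/10 = 100
Step 3: 1 mL + 9 mL = 10 mL total → factor 10/1 = 10
Overall dilution factor = 2.5 × 100 × 10 = 2500

2.50 × 10^3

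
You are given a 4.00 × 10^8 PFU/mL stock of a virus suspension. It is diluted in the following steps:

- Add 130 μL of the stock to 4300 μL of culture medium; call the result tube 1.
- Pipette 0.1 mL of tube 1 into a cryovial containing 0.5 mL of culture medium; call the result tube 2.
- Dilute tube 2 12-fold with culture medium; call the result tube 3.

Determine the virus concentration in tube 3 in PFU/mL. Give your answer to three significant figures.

Step 1: 130 μL + 4300 μL = 4430 μL total → factor 4430/130 = 34.077
Step 2: 0.1 mL + 0.5 mL = 0.6 mL total → factor 0.6/0.1 = 6
Step 3: 12-fold → factor 12
Overall dilution factor = 34.077 × 6 × 12 = 2453.5
Final = 4.00 × 10^8 PFU/mL / 2453.5 = 1.63 × 10^5 PFU/mL

1.63 × 10^5 PFU/mL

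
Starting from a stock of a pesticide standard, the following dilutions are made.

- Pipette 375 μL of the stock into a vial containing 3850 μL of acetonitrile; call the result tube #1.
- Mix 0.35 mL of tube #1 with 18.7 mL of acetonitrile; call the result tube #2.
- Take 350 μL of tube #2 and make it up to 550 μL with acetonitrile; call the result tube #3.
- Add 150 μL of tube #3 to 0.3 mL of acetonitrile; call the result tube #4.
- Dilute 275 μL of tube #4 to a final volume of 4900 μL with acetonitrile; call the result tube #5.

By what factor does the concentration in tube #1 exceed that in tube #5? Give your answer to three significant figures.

4.57 × 10^3

Step 1: 375 μL + 3850 μL = 4225 μL total → factor 4225/375 = 11.267
Step 2: 0.35 mL + 18.7 mL = 19.05 mL total → factor 19.05/0.35 = 54.429
Step 3: 350 μL brought to 550 μL → factor 550/350 = 1.5714
Step 4: 150 μL + 0.3 mL = 450 μL total → factor 450/150 = 3
Step 5: 275 μL brought to 4900 μL → factor 4900/275 = 17.818
Dilution factor to tube #1 = 11.267; to tube #5 = 51511
[tube #1]/[tube #5] = (factor to tube #5)/(factor to tube #1) = 51511/11.267 = 4.57 × 10^3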